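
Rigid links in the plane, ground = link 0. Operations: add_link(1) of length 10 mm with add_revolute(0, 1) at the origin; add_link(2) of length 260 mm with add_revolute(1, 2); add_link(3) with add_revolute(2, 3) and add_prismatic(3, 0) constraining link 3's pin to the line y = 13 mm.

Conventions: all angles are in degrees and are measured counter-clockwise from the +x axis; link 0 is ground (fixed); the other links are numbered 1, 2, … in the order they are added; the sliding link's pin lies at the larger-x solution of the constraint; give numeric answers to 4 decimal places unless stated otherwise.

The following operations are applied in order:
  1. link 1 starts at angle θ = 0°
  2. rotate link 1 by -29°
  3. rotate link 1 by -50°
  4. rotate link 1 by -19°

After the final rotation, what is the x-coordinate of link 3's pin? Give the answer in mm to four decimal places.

geometry: r = 10 mm, L = 260 mm, e = 13 mm; θ starts at 0°
rotate link 1 by -29°: θ ← 0° -29° = -29°
rotate link 1 by -50°: θ ← -29° -50° = -79°
rotate link 1 by -19°: θ ← -79° -19° = -98°
crank pin P = (r cos θ, r sin θ) = (-1.391731, -9.902681)
h = r sin θ − e = -9.902681 − 13 = -22.902681
x = r cos θ + √(L² − h²) = -1.391731 + 258.989319 = 257.597588

257.5976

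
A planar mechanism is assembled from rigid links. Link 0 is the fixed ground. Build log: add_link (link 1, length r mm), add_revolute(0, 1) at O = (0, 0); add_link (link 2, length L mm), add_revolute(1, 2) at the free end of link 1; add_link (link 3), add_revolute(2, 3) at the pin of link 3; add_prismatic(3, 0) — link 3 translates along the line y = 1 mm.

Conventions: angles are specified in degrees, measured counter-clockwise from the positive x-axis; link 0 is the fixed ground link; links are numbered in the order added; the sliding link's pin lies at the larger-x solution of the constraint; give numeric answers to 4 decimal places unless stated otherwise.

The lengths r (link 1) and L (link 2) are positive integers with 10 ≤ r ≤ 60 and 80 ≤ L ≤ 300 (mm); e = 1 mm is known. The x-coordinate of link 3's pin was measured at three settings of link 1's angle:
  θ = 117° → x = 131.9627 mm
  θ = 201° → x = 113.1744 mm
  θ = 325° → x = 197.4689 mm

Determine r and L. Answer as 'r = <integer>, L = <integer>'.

constraint per measurement: (x − r cos θ)² + (r sin θ − e)² = L²
subtracting the θ₁ and θ₂ equations cancels the r² and L² terms:
r = (x₁² − x₂²) / (2[(x₁cos θ₁ + e sin θ₁) − (x₂cos θ₂ + e sin θ₂)]) = 49.0001 → r = 49
L² = (x₁ − r cos θ₁)² + (r sin θ₁ − e)² = 25599.9971 → L = 160.0000 → L = 160
check at θ₃=325°: x = 197.4689 (printed 197.4689) ✓

r = 49, L = 160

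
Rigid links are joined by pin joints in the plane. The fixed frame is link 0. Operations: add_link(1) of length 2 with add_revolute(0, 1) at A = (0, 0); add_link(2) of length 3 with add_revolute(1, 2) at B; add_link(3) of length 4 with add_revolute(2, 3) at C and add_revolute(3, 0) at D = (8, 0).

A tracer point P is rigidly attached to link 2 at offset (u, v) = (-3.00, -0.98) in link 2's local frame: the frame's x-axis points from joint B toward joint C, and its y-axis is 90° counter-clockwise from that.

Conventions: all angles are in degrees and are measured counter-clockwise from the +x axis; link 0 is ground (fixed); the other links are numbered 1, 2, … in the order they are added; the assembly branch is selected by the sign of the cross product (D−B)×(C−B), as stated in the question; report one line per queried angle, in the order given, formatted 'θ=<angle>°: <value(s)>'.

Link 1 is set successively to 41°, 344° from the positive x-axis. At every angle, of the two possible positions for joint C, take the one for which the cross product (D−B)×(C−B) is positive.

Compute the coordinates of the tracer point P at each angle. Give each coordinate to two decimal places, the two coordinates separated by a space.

A=(0,0), D=(8.00,0)
θ=41°: B = A + 2.00·(cos41°, sin41°) = (1.5094, 1.3121)
θ=41°: |BD| = 6.6219
θ=41°: circle(B,3.00) ∩ circle(D,4.00): a=2.7824, h=1.1217
θ=41°:   candidates: C₊=(4.4589,1.8603) cross=7.428; C₋=(4.0144,-0.3387) cross=-7.428
θ=41°:   branch + wants cross > 0 → take C=(4.4589,1.8603) (cross=7.428)
θ=41°: ex = (C−B)/|BC| = (0.9832,0.1827); ey = (-0.1827,0.9832)
θ=41°: P = B + -3.00·ex + -0.98·ey = (-1.2610,-0.1996)
θ=344°: B = A + 2.00·(cos344°, sin344°) = (1.9225, -0.5513)
θ=344°: |BD| = 6.1024
θ=344°: circle(B,3.00) ∩ circle(D,4.00): a=2.4777, h=1.6915
θ=344°:   candidates: C₊=(4.2373,1.3571) cross=10.322; C₋=(4.5429,-2.0120) cross=-10.322
θ=344°:   branch + wants cross > 0 → take C=(4.2373,1.3571) (cross=10.322)
θ=344°: ex = (C−B)/|BC| = (0.7716,0.6361); ey = (-0.6361,0.7716)
θ=344°: P = B + -3.00·ex + -0.98·ey = (0.2312,-3.2158)

θ=41°: -1.26 -0.20
θ=344°: 0.23 -3.22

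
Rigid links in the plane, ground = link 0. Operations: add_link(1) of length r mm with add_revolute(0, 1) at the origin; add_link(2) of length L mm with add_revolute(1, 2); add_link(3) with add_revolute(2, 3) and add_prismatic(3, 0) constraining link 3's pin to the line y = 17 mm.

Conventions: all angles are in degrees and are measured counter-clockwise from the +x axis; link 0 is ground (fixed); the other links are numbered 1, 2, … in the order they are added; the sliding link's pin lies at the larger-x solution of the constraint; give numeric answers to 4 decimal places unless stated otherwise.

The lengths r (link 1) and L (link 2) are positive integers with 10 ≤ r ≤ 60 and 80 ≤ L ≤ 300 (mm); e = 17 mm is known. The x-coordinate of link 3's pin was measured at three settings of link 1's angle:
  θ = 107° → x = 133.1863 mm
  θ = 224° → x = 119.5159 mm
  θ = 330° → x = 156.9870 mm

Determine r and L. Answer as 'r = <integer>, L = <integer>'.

constraint per measurement: (x − r cos θ)² + (r sin θ − e)² = L²
subtracting the θ₁ and θ₂ equations cancels the r² and L² terms:
r = (x₁² − x₂²) / (2[(x₁cos θ₁ + e sin θ₁) − (x₂cos θ₂ + e sin θ₂)]) = 22.9999 → r = 23
L² = (x₁ − r cos θ₁)² + (r sin θ₁ − e)² = 19599.9958 → L = 140.0000 → L = 140
check at θ₃=330°: x = 156.9870 (printed 156.9870) ✓

r = 23, L = 140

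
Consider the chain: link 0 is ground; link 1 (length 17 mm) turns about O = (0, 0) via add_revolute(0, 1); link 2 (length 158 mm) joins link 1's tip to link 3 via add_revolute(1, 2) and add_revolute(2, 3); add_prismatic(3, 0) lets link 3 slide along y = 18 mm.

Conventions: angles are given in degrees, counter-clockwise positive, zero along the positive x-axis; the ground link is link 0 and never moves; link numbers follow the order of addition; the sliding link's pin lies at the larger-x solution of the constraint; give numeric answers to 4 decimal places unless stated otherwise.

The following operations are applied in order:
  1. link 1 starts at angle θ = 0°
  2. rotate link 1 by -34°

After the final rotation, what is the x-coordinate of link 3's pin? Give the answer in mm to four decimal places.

geometry: r = 17 mm, L = 158 mm, e = 18 mm; θ starts at 0°
rotate link 1 by -34°: θ ← 0° -34° = -34°
crank pin P = (r cos θ, r sin θ) = (14.093639, -9.506279)
h = r sin θ − e = -9.506279 − 18 = -27.506279
x = r cos θ + √(L² − h²) = 14.093639 + 155.587289 = 169.680928

169.6809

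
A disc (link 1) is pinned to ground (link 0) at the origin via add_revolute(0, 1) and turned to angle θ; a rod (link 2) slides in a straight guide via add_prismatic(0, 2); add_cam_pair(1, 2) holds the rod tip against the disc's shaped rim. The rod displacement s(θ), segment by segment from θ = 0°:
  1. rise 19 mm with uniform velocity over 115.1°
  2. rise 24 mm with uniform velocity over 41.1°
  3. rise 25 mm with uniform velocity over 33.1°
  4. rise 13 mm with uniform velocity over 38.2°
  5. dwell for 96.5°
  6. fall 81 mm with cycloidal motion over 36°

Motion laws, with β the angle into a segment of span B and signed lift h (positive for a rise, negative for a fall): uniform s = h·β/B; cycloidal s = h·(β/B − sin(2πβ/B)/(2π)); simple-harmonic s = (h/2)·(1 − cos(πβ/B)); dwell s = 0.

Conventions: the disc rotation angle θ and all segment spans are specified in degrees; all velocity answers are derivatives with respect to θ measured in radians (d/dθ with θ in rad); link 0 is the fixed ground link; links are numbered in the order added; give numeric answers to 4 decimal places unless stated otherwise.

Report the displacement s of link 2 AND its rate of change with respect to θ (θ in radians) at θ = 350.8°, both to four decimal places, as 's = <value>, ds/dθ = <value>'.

segment 1 (0° to 115.1°, uniform, h = 19) is passed completely: s = 0.0000 + (19) = 19.0000
segment 2 (115.1° to 156.2°, uniform, h = 24) is passed completely: s = 19.0000 + (24) = 43.0000
segment 3 (156.2° to 189.3°, uniform, h = 25) is passed completely: s = 43.0000 + (25) = 68.0000
segment 4 (189.3° to 227.5°, uniform, h = 13) is passed completely: s = 68.0000 + (13) = 81.0000
segment 5 (227.5° to 324°, dwell): s unchanged at 81.0000
θ = 350.8° falls in segment 6 (324° to 360°, cycloidal, h = -81): β = 350.8 − 324 = 26.8°, B = 36°; Δs = -81·(0.7444 − sin(2π·0.7444)/(2π)) = -73.1837; s = 81.0000 − 73.1837 = 7.8163
velocity in seg [324°–360°] (cycloidal), θ in radians: β = 26.8° = 0.4677 rad, B = 36° = 0.6283 rad; ds/dθ = (h/B)(1 − cos(2πβ/B)) = ((-81)/0.6283)(1 − cos(2π·0.7444)) = -133.414590 mm/rad

s = 7.8163, ds/dθ = -133.4146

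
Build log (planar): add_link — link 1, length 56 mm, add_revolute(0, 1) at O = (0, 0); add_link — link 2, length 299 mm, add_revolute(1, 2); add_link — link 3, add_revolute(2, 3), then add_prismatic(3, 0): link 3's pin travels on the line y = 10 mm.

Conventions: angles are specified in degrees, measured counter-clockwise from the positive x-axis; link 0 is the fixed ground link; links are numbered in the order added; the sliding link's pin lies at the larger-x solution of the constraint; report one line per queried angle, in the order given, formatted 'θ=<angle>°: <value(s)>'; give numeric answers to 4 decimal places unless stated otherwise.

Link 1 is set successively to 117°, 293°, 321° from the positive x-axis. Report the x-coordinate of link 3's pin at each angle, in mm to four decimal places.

geometry: r = 56 mm, L = 299 mm, e = 10 mm
θ=117°: crank pin P = (r cos θ, r sin θ) = (-25.423468, 49.896365)
θ=117°: h = r sin θ − e = 49.896365 − 10 = 39.896365
θ=117°: x = r cos θ + √(L² − h²) = -25.423468 + 296.326307 = 270.902839
θ=293°: crank pin P = (r cos θ, r sin θ) = (21.880943, -51.548272)
θ=293°: h = r sin θ − e = -51.548272 − 10 = -61.548272
θ=293°: x = r cos θ + √(L² − h²) = 21.880943 + 292.596668 = 314.477611
θ=321°: crank pin P = (r cos θ, r sin θ) = (43.520174, -35.241942)
θ=321°: h = r sin θ − e = -35.241942 − 10 = -45.241942
θ=321°: x = r cos θ + √(L² − h²) = 43.520174 + 295.557383 = 339.077557

θ=117°: 270.9028
θ=293°: 314.4776
θ=321°: 339.0776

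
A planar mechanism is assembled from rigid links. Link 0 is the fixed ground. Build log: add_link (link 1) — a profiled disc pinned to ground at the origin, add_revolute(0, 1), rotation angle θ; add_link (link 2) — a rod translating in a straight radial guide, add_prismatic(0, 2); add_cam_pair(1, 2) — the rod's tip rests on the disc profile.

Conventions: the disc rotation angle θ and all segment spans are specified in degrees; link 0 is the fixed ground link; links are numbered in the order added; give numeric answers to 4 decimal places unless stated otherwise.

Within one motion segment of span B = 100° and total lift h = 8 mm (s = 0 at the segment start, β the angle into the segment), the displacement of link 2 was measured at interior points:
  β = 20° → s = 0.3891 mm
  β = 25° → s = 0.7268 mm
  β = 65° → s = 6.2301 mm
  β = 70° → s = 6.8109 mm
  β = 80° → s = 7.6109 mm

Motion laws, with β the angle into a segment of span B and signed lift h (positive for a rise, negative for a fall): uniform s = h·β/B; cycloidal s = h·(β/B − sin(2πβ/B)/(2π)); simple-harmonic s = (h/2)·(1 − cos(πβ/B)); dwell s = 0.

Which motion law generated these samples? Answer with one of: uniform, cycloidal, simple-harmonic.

candidates at β/B = r: uniform s = h·r (linear in β); cycloidal s = h·(r − sin(2πr)/(2π)); simple-harmonic s = (h/2)(1 − cos(πr))
β=20°: printed 0.3891 | uniform 1.6000, cycloidal 0.3891, simple-harmonic 0.7639
β=25°: printed 0.7268 | uniform 2.0000, cycloidal 0.7268, simple-harmonic 1.1716
β=65°: printed 6.2301 | uniform 5.2000, cycloidal 6.2301, simple-harmonic 5.8160
β=70°: printed 6.8109 | uniform 5.6000, cycloidal 6.8109, simple-harmonic 6.3511
β=80°: printed 7.6109 | uniform 6.4000, cycloidal 7.6109, simple-harmonic 7.2361
only one law matches every sample → cycloidal

cycloidal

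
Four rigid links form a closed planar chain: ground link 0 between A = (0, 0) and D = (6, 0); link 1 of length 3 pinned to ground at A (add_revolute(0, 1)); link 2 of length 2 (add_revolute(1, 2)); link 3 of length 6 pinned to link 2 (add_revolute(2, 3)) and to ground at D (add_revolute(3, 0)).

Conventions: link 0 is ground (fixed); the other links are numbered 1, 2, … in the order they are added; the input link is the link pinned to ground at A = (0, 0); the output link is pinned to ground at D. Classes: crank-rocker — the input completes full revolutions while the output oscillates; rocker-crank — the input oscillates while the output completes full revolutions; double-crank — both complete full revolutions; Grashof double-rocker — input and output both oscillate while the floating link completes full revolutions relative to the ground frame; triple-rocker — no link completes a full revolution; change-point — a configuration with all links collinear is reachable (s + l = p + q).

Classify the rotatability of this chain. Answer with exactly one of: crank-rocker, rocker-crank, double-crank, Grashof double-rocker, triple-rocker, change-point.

lengths: ground=6, input=3, coupler=2, output=6
sorted: s=2 (shortest), l=6 (longest), p+q=9
s + l = 8 vs p + q = 9
s + l < p + q (Grashof) with shortest = coupler link → Grashof double-rocker

Grashof double-rocker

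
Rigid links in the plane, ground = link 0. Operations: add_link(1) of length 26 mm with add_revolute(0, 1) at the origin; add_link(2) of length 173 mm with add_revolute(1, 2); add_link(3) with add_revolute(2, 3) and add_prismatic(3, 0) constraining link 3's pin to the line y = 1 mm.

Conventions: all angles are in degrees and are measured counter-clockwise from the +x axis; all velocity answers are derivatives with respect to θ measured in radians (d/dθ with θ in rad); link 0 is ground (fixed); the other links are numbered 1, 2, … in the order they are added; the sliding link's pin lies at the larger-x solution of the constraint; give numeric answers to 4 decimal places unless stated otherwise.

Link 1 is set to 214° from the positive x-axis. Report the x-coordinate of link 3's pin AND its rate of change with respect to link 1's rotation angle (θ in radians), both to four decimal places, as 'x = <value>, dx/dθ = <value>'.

geometry: r = 26 mm, L = 173 mm, e = 1 mm
crank pin P = (r cos θ, r sin θ) = (-21.554977, -14.539015)
h = r sin θ − e = -14.539015 − 1 = -15.539015
x = r cos θ + √(L² − h²) = -21.554977 + 172.300723 = 150.745746
dx/dθ = −r sin θ − h·r cos θ/√(L² − h²) (θ in radians; h = -15.539015) = 12.595071

x = 150.7457, dx/dθ = 12.5951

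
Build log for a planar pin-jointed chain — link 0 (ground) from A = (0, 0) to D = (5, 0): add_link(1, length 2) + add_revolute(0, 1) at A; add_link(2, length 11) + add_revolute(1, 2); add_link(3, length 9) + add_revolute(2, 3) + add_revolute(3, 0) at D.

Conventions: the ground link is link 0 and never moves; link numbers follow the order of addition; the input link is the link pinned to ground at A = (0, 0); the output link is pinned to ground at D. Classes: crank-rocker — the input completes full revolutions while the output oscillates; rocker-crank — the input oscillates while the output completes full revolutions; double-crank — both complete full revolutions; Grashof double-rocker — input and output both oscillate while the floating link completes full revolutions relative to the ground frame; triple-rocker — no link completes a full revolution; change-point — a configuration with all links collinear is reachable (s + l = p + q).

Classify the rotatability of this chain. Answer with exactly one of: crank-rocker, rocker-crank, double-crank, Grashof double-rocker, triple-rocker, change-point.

lengths: ground=5, input=2, coupler=11, output=9
sorted: s=2 (shortest), l=11 (longest), p+q=14
s + l = 13 vs p + q = 14
s + l < p + q (Grashof) with shortest = input link → crank-rocker

crank-rocker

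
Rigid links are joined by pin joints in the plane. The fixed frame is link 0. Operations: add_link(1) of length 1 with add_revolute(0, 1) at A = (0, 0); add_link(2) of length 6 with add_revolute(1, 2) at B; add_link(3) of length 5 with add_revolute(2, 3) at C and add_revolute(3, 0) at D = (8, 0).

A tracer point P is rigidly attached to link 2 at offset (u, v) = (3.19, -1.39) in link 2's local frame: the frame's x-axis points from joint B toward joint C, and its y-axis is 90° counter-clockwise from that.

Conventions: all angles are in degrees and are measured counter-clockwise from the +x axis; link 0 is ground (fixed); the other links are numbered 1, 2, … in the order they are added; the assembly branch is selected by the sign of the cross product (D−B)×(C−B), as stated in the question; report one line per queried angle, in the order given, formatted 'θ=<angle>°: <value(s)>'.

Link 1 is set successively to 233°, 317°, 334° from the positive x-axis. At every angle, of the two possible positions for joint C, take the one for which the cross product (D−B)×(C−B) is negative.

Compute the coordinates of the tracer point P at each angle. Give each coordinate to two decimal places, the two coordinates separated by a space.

A=(0,0), D=(8.00,0)
θ=233°: B = A + 1.00·(cos233°, sin233°) = (-0.6018, -0.7986)
θ=233°: |BD| = 8.6388
θ=233°: circle(B,6.00) ∩ circle(D,5.00): a=4.9561, h=3.3819
θ=233°:   candidates: C₊=(4.0204,3.0270) cross=29.216; C₋=(4.6457,-3.7079) cross=-29.216
θ=233°:   branch - wants cross < 0 → take C=(4.6457,-3.7079) (cross=-29.216)
θ=233°: ex = (C−B)/|BC| = (0.8746,-0.4849); ey = (0.4849,0.8746)
θ=233°: P = B + 3.19·ex + -1.39·ey = (1.5141,-3.5611)
θ=317°: B = A + 1.00·(cos317°, sin317°) = (0.7314, -0.6820)
θ=317°: |BD| = 7.3006
θ=317°: circle(B,6.00) ∩ circle(D,5.00): a=4.4037, h=4.0753
θ=317°:   candidates: C₊=(4.7350,3.7868) cross=29.752; C₋=(5.4964,-4.3281) cross=-29.752
θ=317°:   branch - wants cross < 0 → take C=(5.4964,-4.3281) (cross=-29.752)
θ=317°: ex = (C−B)/|BC| = (0.7942,-0.6077); ey = (0.6077,0.7942)
θ=317°: P = B + 3.19·ex + -1.39·ey = (2.4201,-3.7244)
θ=334°: B = A + 1.00·(cos334°, sin334°) = (0.8988, -0.4384)
θ=334°: |BD| = 7.1147
θ=334°: circle(B,6.00) ∩ circle(D,5.00): a=4.3304, h=4.1530
θ=334°:   candidates: C₊=(4.9651,3.9736) cross=29.548; C₋=(5.4769,-4.3167) cross=-29.548
θ=334°:   branch - wants cross < 0 → take C=(5.4769,-4.3167) (cross=-29.548)
θ=334°: ex = (C−B)/|BC| = (0.7630,-0.6464); ey = (0.6464,0.7630)
θ=334°: P = B + 3.19·ex + -1.39·ey = (2.4343,-3.5609)

θ=233°: 1.51 -3.56
θ=317°: 2.42 -3.72
θ=334°: 2.43 -3.56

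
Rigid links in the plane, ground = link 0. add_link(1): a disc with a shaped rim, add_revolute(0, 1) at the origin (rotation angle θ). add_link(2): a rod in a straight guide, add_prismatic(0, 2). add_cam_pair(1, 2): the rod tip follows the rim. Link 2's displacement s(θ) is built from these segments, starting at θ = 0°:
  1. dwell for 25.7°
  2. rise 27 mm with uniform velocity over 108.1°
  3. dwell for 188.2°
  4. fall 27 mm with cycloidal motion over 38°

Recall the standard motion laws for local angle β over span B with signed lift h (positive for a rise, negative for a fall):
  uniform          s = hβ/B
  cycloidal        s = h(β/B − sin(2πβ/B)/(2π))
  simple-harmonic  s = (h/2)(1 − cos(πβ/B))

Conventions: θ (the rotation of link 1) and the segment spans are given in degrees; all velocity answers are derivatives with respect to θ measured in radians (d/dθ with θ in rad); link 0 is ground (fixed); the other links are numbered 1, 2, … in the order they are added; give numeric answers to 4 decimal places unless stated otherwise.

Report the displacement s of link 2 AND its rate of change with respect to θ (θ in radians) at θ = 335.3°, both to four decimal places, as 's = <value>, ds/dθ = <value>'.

segment 1 (0° to 25.7°, dwell): s unchanged at 0.0000
segment 2 (25.7° to 133.8°, uniform, h = 27) is passed completely: s = 0.0000 + (27) = 27.0000
segment 3 (133.8° to 322°, dwell): s unchanged at 27.0000
θ = 335.3° falls in segment 4 (322° to 360°, cycloidal, h = -27): β = 335.3 − 322 = 13.3°, B = 38°; Δs = -27·(0.3500 − sin(2π·0.3500)/(2π)) = -5.9735; s = 27.0000 − 5.9735 = 21.0265
velocity in seg [322°–360°] (cycloidal), θ in radians: β = 13.3° = 0.2321 rad, B = 38° = 0.6632 rad; ds/dθ = (h/B)(1 − cos(2πβ/B)) = ((-27)/0.6632)(1 − cos(2π·0.3500)) = -64.638990 mm/rad

s = 21.0265, ds/dθ = -64.6390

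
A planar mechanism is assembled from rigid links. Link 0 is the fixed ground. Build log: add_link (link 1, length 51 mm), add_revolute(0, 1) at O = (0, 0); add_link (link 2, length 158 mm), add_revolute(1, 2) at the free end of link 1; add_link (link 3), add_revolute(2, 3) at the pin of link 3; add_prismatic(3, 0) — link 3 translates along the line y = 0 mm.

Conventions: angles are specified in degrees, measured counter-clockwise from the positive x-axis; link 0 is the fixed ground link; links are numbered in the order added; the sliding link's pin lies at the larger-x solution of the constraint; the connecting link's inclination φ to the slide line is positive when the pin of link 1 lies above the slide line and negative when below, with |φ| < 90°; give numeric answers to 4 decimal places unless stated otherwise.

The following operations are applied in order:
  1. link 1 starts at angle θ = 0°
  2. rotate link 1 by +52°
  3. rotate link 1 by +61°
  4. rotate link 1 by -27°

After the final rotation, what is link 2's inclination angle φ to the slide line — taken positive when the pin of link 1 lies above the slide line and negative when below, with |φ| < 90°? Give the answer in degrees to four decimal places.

geometry: r = 51 mm, L = 158 mm, e = 0 mm; θ starts at 0°
rotate link 1 by +52°: θ ← 0° +52° = 52°
rotate link 1 by +61°: θ ← 52° +61° = 113°
rotate link 1 by -27°: θ ← 113° -27° = 86°
h = r sin θ − e = 50.875767 − 0 = 50.875767
sin φ = h / L = 50.875767 / 158 = 0.32199852
φ = arcsin(0.32199852) = 18.783830°

18.7838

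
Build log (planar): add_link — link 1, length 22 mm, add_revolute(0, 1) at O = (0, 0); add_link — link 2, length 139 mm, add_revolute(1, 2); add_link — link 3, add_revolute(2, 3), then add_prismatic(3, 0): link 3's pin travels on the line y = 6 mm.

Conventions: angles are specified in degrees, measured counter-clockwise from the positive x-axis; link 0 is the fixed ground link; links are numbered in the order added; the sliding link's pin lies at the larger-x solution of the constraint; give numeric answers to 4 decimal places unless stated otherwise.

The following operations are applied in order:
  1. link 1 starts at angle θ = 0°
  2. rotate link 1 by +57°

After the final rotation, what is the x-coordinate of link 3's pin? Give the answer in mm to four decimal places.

geometry: r = 22 mm, L = 139 mm, e = 6 mm; θ starts at 0°
rotate link 1 by +57°: θ ← 0° +57° = 57°
crank pin P = (r cos θ, r sin θ) = (11.982059, 18.450752)
h = r sin θ − e = 18.450752 − 6 = 12.450752
x = r cos θ + √(L² − h²) = 11.982059 + 138.441247 = 150.423305

150.4233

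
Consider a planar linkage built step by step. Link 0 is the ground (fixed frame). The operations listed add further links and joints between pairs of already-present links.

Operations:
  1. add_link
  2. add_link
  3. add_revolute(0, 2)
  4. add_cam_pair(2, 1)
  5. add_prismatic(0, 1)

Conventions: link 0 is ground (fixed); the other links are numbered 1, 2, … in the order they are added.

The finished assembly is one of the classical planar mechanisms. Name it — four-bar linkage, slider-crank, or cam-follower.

links: 3 (incl. ground); joints: 1 revolute, 1 prismatic, 1 higher (cam) pair, forming one closed loop
3 links, revolute + prismatic + higher pair in one loop → cam-follower

cam-follower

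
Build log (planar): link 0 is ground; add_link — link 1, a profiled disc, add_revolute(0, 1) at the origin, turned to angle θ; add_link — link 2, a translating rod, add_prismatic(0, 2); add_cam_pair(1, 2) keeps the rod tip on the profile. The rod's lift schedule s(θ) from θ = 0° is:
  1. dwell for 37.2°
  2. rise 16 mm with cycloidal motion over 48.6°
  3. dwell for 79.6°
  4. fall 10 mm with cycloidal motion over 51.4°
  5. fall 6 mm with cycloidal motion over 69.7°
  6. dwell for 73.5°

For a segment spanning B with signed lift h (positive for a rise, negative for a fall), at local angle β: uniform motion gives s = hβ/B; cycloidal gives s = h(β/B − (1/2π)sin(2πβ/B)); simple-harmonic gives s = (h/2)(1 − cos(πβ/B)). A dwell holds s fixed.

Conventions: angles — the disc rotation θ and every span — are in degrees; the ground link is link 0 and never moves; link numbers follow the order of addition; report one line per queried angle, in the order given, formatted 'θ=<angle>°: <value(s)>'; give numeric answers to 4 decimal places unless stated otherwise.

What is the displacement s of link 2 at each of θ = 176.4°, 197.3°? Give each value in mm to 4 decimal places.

seg 1 [0°–37.2°] dwell: s stays 0.0000
seg 2 [37.2°–85.8°] cycloidal, h=16: full span → s += 16 → s = 16.0000
seg 3 [85.8°–165.4°] dwell: s stays 16.0000
seg 4 [165.4°–216.8°] cycloidal, h=-10: θ=176.4° here. β=11, B=51.4. -10·(0.2140 − sin(2π·0.2140)/(2π)) = -0.5891 → s = 15.4109
seg 4 [165.4°–216.8°] cycloidal, h=-10: θ=197.3° here. β=31.9, B=51.4. -10·(0.6206 − sin(2π·0.6206)/(2π)) = -7.3002 → s = 8.6998

θ=176.4°: 15.4109
θ=197.3°: 8.6998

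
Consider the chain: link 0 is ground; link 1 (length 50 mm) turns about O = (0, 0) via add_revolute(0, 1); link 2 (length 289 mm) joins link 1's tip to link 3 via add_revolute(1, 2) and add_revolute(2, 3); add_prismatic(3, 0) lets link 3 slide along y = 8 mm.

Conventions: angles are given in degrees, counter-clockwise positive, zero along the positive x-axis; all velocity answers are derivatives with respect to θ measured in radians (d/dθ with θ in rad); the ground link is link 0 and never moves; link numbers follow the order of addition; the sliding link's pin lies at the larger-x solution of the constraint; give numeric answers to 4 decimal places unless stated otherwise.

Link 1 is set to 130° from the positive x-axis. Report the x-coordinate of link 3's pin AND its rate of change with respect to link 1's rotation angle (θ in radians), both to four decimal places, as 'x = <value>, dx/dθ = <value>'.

geometry: r = 50 mm, L = 289 mm, e = 8 mm
crank pin P = (r cos θ, r sin θ) = (-32.139380, 38.302222)
h = r sin θ − e = 38.302222 − 8 = 30.302222
x = r cos θ + √(L² − h²) = -32.139380 + 287.406986 = 255.267605
dx/dθ = −r sin θ − h·r cos θ/√(L² − h²) (θ in radians; h = 30.302222) = -34.913666

x = 255.2676, dx/dθ = -34.9137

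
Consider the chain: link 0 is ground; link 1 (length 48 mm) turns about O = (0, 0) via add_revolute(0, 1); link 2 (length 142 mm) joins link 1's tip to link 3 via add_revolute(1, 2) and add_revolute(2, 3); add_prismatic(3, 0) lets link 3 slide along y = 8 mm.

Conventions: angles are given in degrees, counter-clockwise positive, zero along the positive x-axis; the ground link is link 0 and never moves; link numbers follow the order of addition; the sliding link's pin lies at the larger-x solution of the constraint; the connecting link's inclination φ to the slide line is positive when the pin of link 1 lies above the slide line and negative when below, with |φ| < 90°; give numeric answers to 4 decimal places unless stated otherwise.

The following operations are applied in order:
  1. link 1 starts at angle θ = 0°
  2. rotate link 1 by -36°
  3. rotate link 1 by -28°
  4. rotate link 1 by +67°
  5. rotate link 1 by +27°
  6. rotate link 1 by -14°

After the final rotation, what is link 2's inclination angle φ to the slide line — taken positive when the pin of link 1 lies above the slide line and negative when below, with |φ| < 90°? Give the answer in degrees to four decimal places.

geometry: r = 48 mm, L = 142 mm, e = 8 mm; θ starts at 0°
rotate link 1 by -36°: θ ← 0° -36° = -36°
rotate link 1 by -28°: θ ← -36° -28° = -64°
rotate link 1 by +67°: θ ← -64° +67° = 3°
rotate link 1 by +27°: θ ← 3° +27° = 30°
rotate link 1 by -14°: θ ← 30° -14° = 16°
h = r sin θ − e = 13.230593 − 8 = 5.230593
sin φ = h / L = 5.230593 / 142 = 0.03683516
φ = arcsin(0.03683516) = 2.110977°

2.1110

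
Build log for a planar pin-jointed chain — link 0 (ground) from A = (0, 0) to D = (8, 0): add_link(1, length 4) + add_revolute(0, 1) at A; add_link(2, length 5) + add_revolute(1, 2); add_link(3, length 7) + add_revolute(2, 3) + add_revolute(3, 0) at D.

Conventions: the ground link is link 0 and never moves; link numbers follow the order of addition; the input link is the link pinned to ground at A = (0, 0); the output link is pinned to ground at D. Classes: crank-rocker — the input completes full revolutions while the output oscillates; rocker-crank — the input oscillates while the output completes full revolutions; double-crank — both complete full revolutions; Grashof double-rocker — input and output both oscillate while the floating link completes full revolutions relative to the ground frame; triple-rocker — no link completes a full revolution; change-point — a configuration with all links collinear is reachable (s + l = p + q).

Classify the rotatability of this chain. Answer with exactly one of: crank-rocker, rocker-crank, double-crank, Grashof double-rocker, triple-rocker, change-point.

lengths: ground=8, input=4, coupler=5, output=7
sorted: s=4 (shortest), l=8 (longest), p+q=12
s + l = 12 vs p + q = 12
s + l = p + q → change-point (collinear configuration reachable)

change-point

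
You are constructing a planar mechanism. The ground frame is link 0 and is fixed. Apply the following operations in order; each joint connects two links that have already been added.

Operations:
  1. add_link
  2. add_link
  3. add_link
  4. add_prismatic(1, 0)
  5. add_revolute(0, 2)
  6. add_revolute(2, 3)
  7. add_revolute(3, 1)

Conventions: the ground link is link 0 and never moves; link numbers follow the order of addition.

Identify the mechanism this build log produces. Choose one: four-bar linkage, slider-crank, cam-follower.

links: 4 (incl. ground); joints: 3 revolute, 1 prismatic, 0 higher (cam) pair, forming one closed loop
4 links, 3 revolutes + 1 prismatic in one loop → slider-crank

slider-crank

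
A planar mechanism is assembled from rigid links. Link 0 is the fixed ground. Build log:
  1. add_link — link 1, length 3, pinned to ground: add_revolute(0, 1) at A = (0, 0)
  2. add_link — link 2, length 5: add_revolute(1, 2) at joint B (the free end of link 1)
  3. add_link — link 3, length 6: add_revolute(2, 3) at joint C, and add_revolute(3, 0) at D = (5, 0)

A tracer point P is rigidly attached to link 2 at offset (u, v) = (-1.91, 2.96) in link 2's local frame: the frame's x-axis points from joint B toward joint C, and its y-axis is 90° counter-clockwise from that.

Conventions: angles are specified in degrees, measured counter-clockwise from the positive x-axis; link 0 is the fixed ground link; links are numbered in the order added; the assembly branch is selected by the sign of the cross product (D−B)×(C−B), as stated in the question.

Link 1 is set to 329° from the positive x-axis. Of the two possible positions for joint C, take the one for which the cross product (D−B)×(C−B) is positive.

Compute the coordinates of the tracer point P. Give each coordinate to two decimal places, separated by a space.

A=(0,0), D=(5.00,0)
B = A + 3.00·(cos329°, sin329°) = (2.5715, -1.5451)
|BD| = 2.8784
circle(B,5.00) ∩ circle(D,6.00): a=-0.4716, h=4.9777
  candidates: C₊=(-0.4985,2.4014) cross=14.328; C₋=(4.8456,-5.9980) cross=-14.328
  branch + wants cross > 0 → take C=(-0.4985,2.4014) (cross=14.328)
ex = (C−B)/|BC| = (-0.6140,0.7893); ey = (-0.7893,-0.6140)
P = B + -1.91·ex + 2.96·ey = (1.4079,-4.8701)

1.41 -4.87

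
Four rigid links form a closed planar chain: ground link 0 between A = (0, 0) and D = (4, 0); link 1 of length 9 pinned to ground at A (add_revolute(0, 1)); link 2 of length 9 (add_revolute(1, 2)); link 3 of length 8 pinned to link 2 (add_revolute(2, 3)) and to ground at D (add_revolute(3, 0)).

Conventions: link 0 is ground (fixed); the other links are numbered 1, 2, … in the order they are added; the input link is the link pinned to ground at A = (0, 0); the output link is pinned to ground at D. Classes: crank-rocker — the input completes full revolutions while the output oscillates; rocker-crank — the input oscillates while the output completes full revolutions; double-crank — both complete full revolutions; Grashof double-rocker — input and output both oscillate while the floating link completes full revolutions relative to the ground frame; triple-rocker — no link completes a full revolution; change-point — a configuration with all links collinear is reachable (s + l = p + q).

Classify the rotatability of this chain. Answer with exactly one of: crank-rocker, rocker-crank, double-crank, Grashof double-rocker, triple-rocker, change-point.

lengths: ground=4, input=9, coupler=9, output=8
sorted: s=4 (shortest), l=9 (longest), p+q=17
s + l = 13 vs p + q = 17
s + l < p + q (Grashof) with shortest = ground link → double-crank

double-crank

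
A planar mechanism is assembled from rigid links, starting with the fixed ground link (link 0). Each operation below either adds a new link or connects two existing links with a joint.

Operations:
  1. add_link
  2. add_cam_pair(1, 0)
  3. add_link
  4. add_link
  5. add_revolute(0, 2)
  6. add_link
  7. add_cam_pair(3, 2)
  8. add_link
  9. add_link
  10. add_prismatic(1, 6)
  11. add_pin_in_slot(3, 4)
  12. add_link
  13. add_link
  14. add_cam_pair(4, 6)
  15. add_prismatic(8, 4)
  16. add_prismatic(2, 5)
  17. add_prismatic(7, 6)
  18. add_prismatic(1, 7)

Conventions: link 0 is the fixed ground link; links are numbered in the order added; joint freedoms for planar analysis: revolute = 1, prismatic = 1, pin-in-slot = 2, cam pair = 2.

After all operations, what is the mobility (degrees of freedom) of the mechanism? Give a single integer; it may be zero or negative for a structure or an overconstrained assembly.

link 0 = ground. State L|J1|J2 = 1|0|0
+link1  2|0|0
C(1,0) f=2→J2  2|0|1
+link2  3|0|1
+link3  4|0|1
R(0,2) f=1→J1  4|1|1
+link4  5|1|1
C(3,2) f=2→J2  5|1|2
+link5  6|1|2
+link6  7|1|2
P(1,6) f=1→J1  7|2|2
PS(3,4) f=2→J2  7|2|3
+link7  8|2|3
+link8  9|2|3
C(4,6) f=2→J2  9|2|4
P(8,4) f=1→J1  9|3|4
P(2,5) f=1→J1  9|4|4
P(7,6) f=1→J1  9|5|4
P(1,7) f=1→J1  9|6|4
M = 3(9−1)−2·6−4 = 24−12−4 = 8

M = 8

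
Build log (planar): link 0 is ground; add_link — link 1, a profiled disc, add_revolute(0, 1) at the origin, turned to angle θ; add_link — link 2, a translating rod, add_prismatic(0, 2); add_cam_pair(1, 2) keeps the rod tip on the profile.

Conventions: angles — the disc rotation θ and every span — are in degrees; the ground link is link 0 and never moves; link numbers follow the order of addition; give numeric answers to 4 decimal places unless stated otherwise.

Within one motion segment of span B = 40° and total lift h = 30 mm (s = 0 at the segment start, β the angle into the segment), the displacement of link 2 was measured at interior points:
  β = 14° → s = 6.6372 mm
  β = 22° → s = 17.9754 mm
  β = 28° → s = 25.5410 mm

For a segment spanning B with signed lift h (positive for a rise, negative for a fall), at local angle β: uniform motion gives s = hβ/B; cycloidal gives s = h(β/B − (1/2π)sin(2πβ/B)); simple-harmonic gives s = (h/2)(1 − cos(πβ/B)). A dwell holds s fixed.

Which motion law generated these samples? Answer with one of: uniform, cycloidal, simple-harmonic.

candidates at β/B = r: uniform s = h·r (linear in β); cycloidal s = h·(r − sin(2πr)/(2π)); simple-harmonic s = (h/2)(1 − cos(πr))
β=14°: printed 6.6372 | uniform 10.5000, cycloidal 6.6372, simple-harmonic 8.1901
β=22°: printed 17.9754 | uniform 16.5000, cycloidal 17.9754, simple-harmonic 17.3465
β=28°: printed 25.5410 | uniform 21.0000, cycloidal 25.5410, simple-harmonic 23.8168
only one law matches every sample → cycloidal

cycloidal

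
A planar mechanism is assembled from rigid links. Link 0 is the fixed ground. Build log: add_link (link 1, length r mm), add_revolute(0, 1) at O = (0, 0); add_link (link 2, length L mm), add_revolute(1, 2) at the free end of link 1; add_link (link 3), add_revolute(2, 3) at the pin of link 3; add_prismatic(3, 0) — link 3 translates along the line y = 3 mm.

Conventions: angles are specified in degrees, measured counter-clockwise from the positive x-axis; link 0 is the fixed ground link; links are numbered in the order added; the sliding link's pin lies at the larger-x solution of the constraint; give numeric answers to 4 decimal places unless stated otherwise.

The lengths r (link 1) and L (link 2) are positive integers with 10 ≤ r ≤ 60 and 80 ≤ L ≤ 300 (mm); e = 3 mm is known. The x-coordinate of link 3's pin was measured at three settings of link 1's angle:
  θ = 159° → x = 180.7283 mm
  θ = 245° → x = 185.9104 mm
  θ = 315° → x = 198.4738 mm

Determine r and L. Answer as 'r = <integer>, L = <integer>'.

constraint per measurement: (x − r cos θ)² + (r sin θ − e)² = L²
subtracting the θ₁ and θ₂ equations cancels the r² and L² terms:
r = (x₁² − x₂²) / (2[(x₁cos θ₁ + e sin θ₁) − (x₂cos θ₂ + e sin θ₂)]) = 11.0001 → r = 11
L² = (x₁ − r cos θ₁)² + (r sin θ₁ − e)² = 36481.0030 → L = 191.0000 → L = 191
check at θ₃=315°: x = 198.4738 (printed 198.4738) ✓

r = 11, L = 191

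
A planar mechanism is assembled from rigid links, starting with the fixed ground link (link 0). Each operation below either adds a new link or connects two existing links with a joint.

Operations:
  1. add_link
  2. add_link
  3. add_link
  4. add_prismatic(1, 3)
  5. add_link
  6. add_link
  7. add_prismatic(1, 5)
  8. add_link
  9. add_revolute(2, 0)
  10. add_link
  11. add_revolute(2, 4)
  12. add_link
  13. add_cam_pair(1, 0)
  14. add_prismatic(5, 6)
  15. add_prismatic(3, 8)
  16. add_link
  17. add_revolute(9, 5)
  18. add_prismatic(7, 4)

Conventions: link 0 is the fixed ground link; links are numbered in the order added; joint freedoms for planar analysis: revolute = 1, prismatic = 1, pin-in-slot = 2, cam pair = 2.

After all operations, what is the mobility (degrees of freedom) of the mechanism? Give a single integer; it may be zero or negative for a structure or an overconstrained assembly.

ground; <1,0,0>
#1 <2,0,0>
#2 <3,0,0>
#3 <4,0,0>
P:1↔3 J1 <4,1,0>
#4 <5,1,0>
#5 <6,1,0>
P:1↔5 J1 <6,2,0>
#6 <7,2,0>
R:2↔0 J1 <7,3,0>
#7 <8,3,0>
R:2↔4 J1 <8,4,0>
#8 <9,4,0>
C:1↔0 J2 <9,4,1>
P:5↔6 J1 <9,5,1>
P:3↔8 J1 <9,6,1>
#9 <10,6,1>
R:9↔5 J1 <10,7,1>
P:7↔4 J1 <10,8,1>
3×9 − 2×8 − 1×1 = 10

M = 10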